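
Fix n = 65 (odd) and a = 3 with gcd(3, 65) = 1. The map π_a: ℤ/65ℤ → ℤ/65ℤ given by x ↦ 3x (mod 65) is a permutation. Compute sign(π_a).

Start at x=42: 42 → 61 → 53 → 29 → 22 → 1 → 3 → … (one orbit).
Decompose π into cycles: lengths [12, 12, 12, 12, 4, 3, 3, 3, 3, 1] (10 cycles, including the fixed point 0).
With 10 cycles on 65 points, sign = (−1)^{65−10} = -1.
Via Zolotarev, sign(π_{3}) = (3|65) = -1.

-1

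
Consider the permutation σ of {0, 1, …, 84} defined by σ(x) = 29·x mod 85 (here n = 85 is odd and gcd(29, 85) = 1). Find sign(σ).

Orbit of 66 under x↦29x: [66, 44, 1, 29, 76, 79, 81]… (length divides ord_85(29)).
Cycle type of π: 16×5 + 2×2 + 1; total 8 cycles.
With 8 cycles on 85 points, sign = (−1)^{85−8} = -1.
Check: (29/85) = -1 by Zolotarev.

-1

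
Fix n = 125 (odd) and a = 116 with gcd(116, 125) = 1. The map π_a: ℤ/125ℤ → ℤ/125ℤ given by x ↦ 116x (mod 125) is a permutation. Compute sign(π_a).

+1

Orbit of 41 under x↦116x: [41, 6, 71, 111, 1, 116, 81]… (length divides ord_125(116)).
The orbit structure of x ↦ 116x mod 125: 13 orbits of sizes [25, 25, 25, 25, 5, 5, 5, 5, 1, 1, 1, 1, 1].
Σ(ℓ_i−1) = 125−13 = 112; sign = (−1)^112 = +1.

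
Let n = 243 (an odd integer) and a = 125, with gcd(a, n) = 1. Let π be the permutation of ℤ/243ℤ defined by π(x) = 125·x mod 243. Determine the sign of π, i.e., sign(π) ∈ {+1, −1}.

-1

Trace 199: π^k(199) = [199, 89, 190, 179, 19, 188, 172] for k=0..6.
14 cycles of lengths [54, 54, 54, 18, 18, 18, 6, 6, 6, 2, 2, 2, 2, 1].
With 14 cycles on 243 points, sign = (−1)^{243−14} = -1.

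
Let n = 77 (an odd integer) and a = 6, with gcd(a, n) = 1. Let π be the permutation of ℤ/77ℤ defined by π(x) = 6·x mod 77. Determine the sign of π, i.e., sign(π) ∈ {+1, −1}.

+1

Start at x=36: 36 → 62 → 64 → 76 → 71 → 41 → 15 → … (one orbit).
π_6 has 11 disjoint cycles with lengths [10, 10, 10, 10, 10, 10, 10, 2, 2, 2, 1] on {0,…,76}.
With 11 cycles on 77 points, sign = (−1)^{77−11} = +1.
(6|77)_J = +1 (Zolotarev's lemma cross-check).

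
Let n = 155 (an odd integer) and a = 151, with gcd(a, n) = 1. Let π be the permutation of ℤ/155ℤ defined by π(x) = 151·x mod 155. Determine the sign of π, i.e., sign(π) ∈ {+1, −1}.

-1

Orbit of 16 under x↦151x: [16, 91, 101, 61, 66, 46, 126]… (length divides ord_155(151)).
Cycle lengths of π_151 on ℤ/155ℤ: [10, 10, 10, 10, 10, 10, 10, 10, 10, 10, 10, 10, 10, 10, 10, 1, 1, 1, 1, 1]; 20 cycles in total.
n − c = 155 − 20 = 135; sign = (−1)^135 = -1.
Via Zolotarev, sign(π_{151}) = (151|155) = -1.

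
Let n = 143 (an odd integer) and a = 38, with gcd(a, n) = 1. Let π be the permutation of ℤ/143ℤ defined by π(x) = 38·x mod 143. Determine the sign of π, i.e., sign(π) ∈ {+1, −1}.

+1

Start at x=38: 38 → 14 → 103 → 53 → 12 → 27 → 25 → … (one orbit).
The orbit structure of x ↦ 38x mod 143: 21 orbits of sizes [10, 10, 10, 10, 10, 10, 10, 10, 10, 10, 10, 10, 5, 5, 2, 2, 2, 2, 2, 2, 1].
21 cycles on 143: each ℓ→(−1)^(ℓ−1), product (−1)^122 = +1.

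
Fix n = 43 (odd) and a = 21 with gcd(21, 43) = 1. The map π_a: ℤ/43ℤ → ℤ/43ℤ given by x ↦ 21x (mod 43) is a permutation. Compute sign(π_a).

Start at x=11: 11 → 16 → 35 → 4 → 41 → 1 → 21 → 11 (one orbit).
π_21 has 7 disjoint cycles with lengths [7, 7, 7, 7, 7, 7, 1] on {0,…,42}.
7 cycles on 43: each ℓ→(−1)^(ℓ−1), product (−1)^36 = +1.

+1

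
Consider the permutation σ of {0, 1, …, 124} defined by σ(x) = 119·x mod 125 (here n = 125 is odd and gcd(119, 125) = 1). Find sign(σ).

+1

Trace 124: π^k(124) = [124, 6, 89, 91, 79, 26, 94] for k=0..6.
The orbit structure of x ↦ 119x mod 125: 7 orbits of sizes [50, 50, 10, 10, 2, 2, 1].
Σ(ℓ_i−1) = 125−7 = 118; sign = (−1)^118 = +1.
Check: (119/125) = +1 by Zolotarev.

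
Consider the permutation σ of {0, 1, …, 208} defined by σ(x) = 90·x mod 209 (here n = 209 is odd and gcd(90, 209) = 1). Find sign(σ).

Start at x=205: 205 → 58 → 204 → 177 → 46 → 169 → 162 → … (one orbit).
π_90 has 5 disjoint cycles with lengths [90, 90, 18, 10, 1] on {0,…,208}.
n − c = 209 − 5 = 204; sign = (−1)^204 = +1.
The Jacobi symbol (90|209) = +1 (Zolotarev) agrees.

+1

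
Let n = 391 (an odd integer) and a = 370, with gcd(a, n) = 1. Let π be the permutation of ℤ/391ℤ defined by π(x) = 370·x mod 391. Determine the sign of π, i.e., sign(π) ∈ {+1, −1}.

+1

Orbit of 13 under x↦370x: [13, 118, 259, 35, 47, 186, 4]… (length divides ord_391(370)).
Cycle type of π: 44×8 + 11×2 + 4×4 + 1; total 15 cycles.
With 15 cycles on 391 points, sign = (−1)^{391−15} = +1.
(370|391)_J = +1 (Zolotarev's lemma cross-check).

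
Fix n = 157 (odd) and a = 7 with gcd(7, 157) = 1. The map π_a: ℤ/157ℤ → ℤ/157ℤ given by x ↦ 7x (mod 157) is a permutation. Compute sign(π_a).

Start at x=27: 27 → 32 → 67 → 155 → 143 → 59 → 99 → … (one orbit).
π_7 has 4 disjoint cycles with lengths [52, 52, 52, 1] on {0,…,156}.
4 cycles on 157: each ℓ→(−1)^(ℓ−1), product (−1)^153 = -1.
Zolotarev: (7|157) = -1, matching the cycle-count sign.

-1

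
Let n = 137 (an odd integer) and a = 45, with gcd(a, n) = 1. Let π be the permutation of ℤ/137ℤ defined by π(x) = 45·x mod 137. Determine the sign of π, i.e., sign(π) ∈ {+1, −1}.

Start at x=61: 61 → 5 → 88 → 124 → 100 → 116 → 14 → … (one orbit).
2 cycles of lengths [136, 1].
Σ(ℓ_i−1) = 137−2 = 135; sign = (−1)^135 = -1.
Via Zolotarev, sign(π_{45}) = (45|137) = -1.

-1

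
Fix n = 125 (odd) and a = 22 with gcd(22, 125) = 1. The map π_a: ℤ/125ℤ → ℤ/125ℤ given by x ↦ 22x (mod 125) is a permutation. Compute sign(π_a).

-1

Start at x=87: 87 → 39 → 108 → 1 → 22 → 109 → 23 → … (one orbit).
Cycle lengths of π_22 on ℤ/125ℤ: [100, 20, 4, 1]; 4 cycles in total.
4 cycles on 125: each ℓ→(−1)^(ℓ−1), product (−1)^121 = -1.
Check: (22/125) = -1 by Zolotarev.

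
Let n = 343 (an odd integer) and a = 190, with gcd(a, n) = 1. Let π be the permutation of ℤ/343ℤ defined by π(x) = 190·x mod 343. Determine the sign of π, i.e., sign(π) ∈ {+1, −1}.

Trace 316: π^k(316) = [316, 15, 106, 246, 92, 330, 274] for k=0..6.
The orbit structure of x ↦ 190x mod 343: 19 orbits of sizes [49, 49, 49, 49, 49, 49, 7, 7, 7, 7, 7, 7, 1, 1, 1, 1, 1, 1, 1].
343 − 19 = 324 transpositions; sign(π) = (−1)^324 = +1.
The Jacobi symbol (190|343) = +1 (Zolotarev) agrees.

+1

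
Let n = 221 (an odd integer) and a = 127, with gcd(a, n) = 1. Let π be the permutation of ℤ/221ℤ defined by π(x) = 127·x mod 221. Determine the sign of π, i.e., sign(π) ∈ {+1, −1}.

+1

Start at x=179: 179 → 191 → 168 → 120 → 212 → 183 → 36 → … (one orbit).
Cycle type of π: 24×8 + 8×2 + 6×2 + 1; total 13 cycles.
13 cycles on 221: each ℓ→(−1)^(ℓ−1), product (−1)^208 = +1.
Check: (127/221) = +1 by Zolotarev.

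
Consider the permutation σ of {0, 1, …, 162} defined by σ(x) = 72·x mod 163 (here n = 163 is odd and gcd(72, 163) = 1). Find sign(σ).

-1

Orbit of 126 under x↦72x: [126, 107, 43, 162, 91, 32, 22]… (length divides ord_163(72)).
π_72 has 2 disjoint cycles with lengths [162, 1] on {0,…,162}.
sign(π) = (−1)^{n − #cycles} = (−1)^{163−2} = (−1)^161 = -1.
Check: (72/163) = -1 by Zolotarev.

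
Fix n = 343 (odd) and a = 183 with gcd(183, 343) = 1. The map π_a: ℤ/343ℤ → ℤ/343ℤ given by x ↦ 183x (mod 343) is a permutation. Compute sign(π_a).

+1

Start at x=141: 141 → 78 → 211 → 197 → 36 → 71 → 302 → … (one orbit).
19 cycles of lengths [49, 49, 49, 49, 49, 49, 7, 7, 7, 7, 7, 7, 1, 1, 1, 1, 1, 1, 1].
Σ(ℓ_i−1) = 343−19 = 324; sign = (−1)^324 = +1.
Via Zolotarev, sign(π_{183}) = (183|343) = +1.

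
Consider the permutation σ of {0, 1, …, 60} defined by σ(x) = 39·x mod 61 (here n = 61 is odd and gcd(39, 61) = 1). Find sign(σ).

Trace 4: π^k(4) = [4, 34, 45, 47, 3, 56, 49] for k=0..6.
π_39 has 3 disjoint cycles with lengths [30, 30, 1] on {0,…,60}.
With 3 cycles on 61 points, sign = (−1)^{61−3} = +1.
(39|61)_J = +1 (Zolotarev's lemma cross-check).

+1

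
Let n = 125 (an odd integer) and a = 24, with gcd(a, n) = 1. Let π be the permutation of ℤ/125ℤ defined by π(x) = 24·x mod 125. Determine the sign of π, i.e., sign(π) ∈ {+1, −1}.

+1

Trace 1: π^k(1) = [1, 24, 76, 74, 26, 124, 101] for k=0..6.
Cycle type of π: 10×10 + 2×12 + 1; total 23 cycles.
125 − 23 = 102 transpositions; sign(π) = (−1)^102 = +1.
Check: (24/125) = +1 by Zolotarev.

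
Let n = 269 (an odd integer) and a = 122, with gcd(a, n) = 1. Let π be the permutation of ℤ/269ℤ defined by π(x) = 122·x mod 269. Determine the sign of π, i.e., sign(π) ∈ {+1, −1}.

-1

Start at x=76: 76 → 126 → 39 → 185 → 243 → 56 → 107 → … (one orbit).
Cycle type of π: 268 + 1; total 2 cycles.
269 − 2 = 267 transpositions; sign(π) = (−1)^267 = -1.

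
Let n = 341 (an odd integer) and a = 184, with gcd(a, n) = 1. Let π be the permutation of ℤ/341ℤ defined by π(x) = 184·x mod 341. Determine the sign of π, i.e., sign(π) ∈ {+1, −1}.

Orbit of 157 under x↦184x: [157, 244, 225, 139, 1, 184, 97]… (length divides ord_341(184)).
35 cycles of lengths [10, 10, 10, 10, 10, 10, 10, 10, 10, 10, 10, 10, 10, 10, 10, 10, 10, 10, 10, 10, 10, 10, 10, 10, 10, 10, 10, 10, 10, 10, 10, 10, 10, 10, 1].
35 cycles on 341: each ℓ→(−1)^(ℓ−1), product (−1)^306 = +1.
The Jacobi symbol (184|341) = +1 (Zolotarev) agrees.

+1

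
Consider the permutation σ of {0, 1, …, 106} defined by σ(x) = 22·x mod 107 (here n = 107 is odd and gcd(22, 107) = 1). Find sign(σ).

Trace 29: π^k(29) = [29, 103, 19, 97, 101, 82, 92] for k=0..6.
Cycle type of π: 106 + 1; total 2 cycles.
107 − 2 = 105 transpositions; sign(π) = (−1)^105 = -1.
Check: (22/107) = -1 by Zolotarev.

-1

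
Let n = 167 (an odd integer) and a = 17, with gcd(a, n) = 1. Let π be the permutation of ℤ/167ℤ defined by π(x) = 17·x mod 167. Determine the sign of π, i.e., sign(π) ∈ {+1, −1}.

Trace 47: π^k(47) = [47, 131, 56, 117, 152, 79, 7] for k=0..6.
Decompose π into cycles: lengths [166, 1] (2 cycles, including the fixed point 0).
With 2 cycles on 167 points, sign = (−1)^{167−2} = -1.

-1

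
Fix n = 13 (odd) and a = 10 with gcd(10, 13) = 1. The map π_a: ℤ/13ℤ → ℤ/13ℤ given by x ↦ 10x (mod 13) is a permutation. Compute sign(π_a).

+1

Trace 1: π^k(1) = [1, 10, 9, 12, 3, 4] for k=0..5.
The orbit structure of x ↦ 10x mod 13: 3 orbits of sizes [6, 6, 1].
3 cycles on 13: each ℓ→(−1)^(ℓ−1), product (−1)^10 = +1.
Zolotarev: (10|13) = +1, matching the cycle-count sign.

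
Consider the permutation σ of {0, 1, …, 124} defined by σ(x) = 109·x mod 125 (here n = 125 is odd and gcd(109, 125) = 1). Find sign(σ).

Start at x=41: 41 → 94 → 121 → 64 → 101 → 9 → 106 → … (one orbit).
Cycle type of π: 50×2 + 10×2 + 2×2 + 1; total 7 cycles.
sign(π) = (−1)^{n − #cycles} = (−1)^{125−7} = (−1)^118 = +1.
(109|125)_J = +1 (Zolotarev's lemma cross-check).

+1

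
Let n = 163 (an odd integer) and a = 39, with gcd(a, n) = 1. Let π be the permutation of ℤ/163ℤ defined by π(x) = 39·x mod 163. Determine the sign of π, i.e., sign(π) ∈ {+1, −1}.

Trace 156: π^k(156) = [156, 53, 111, 91, 126, 24, 121] for k=0..6.
π_39 has 3 disjoint cycles with lengths [81, 81, 1] on {0,…,162}.
sign(π) = (−1)^{n − #cycles} = (−1)^{163−3} = (−1)^160 = +1.
Zolotarev: (39|163) = +1, matching the cycle-count sign.

+1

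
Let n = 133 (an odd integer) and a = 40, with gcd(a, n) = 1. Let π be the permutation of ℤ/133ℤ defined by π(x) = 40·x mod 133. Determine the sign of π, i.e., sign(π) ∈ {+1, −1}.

Orbit of 108 under x↦40x: [108, 64, 33, 123, 132, 93, 129]… (length divides ord_133(40)).
Cycle lengths of π_40 on ℤ/133ℤ: [18, 18, 18, 18, 18, 18, 18, 6, 1]; 9 cycles in total.
Σ(ℓ_i−1) = 133−9 = 124; sign = (−1)^124 = +1.
Check: (40/133) = +1 by Zolotarev.

+1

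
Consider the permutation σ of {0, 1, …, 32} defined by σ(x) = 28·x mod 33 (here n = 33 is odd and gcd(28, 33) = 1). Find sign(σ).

Start at x=31: 31 → 10 → 16 → 19 → 4 → 13 → 1 → … (one orbit).
Decompose π into cycles: lengths [10, 10, 10, 1, 1, 1] (6 cycles, including the fixed point 0).
6 cycles on 33: each ℓ→(−1)^(ℓ−1), product (−1)^27 = -1.
Check: (28/33) = -1 by Zolotarev.

-1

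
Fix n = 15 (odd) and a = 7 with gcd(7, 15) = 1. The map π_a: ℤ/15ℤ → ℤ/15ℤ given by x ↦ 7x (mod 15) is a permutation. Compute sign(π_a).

-1

Orbit of 13 under x↦7x: [13, 1, 7, 4]… (length divides ord_15(7)).
π_7 has 6 disjoint cycles with lengths [4, 4, 4, 1, 1, 1] on {0,…,14}.
6 cycles on 15: each ℓ→(−1)^(ℓ−1), product (−1)^9 = -1.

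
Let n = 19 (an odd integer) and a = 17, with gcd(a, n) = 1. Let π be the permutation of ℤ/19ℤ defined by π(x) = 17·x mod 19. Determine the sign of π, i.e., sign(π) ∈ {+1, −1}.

+1

Orbit of 4 under x↦17x: [4, 11, 16, 6, 7, 5, 9]… (length divides ord_19(17)).
3 cycles of lengths [9, 9, 1].
Σ(ℓ_i−1) = 19−3 = 16; sign = (−1)^16 = +1.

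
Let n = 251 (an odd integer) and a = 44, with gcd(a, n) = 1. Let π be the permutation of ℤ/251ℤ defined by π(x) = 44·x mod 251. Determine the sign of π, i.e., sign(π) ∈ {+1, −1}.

Orbit of 23 under x↦44x: [23, 8, 101, 177, 7, 57, 249]… (length divides ord_251(44)).
Cycle type of π: 250 + 1; total 2 cycles.
Σ(ℓ_i−1) = 251−2 = 249; sign = (−1)^249 = -1.
Via Zolotarev, sign(π_{44}) = (44|251) = -1.

-1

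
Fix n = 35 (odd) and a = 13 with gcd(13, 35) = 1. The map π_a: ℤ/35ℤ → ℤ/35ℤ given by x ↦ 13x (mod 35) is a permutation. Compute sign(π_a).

+1

Trace 1: π^k(1) = [1, 13, 29, 27] for k=0..3.
Cycle lengths of π_13 on ℤ/35ℤ: [4, 4, 4, 4, 4, 4, 4, 2, 2, 2, 1]; 11 cycles in total.
Σ(ℓ_i−1) = 35−11 = 24; sign = (−1)^24 = +1.
(13|35)_J = +1 (Zolotarev's lemma cross-check).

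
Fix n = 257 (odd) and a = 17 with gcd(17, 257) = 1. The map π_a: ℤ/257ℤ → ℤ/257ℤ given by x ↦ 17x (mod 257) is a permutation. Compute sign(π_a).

Trace 136: π^k(136) = [136, 256, 240, 225, 227, 4, 68] for k=0..6.
Decompose π into cycles: lengths [32, 32, 32, 32, 32, 32, 32, 32, 1] (9 cycles, including the fixed point 0).
257 − 9 = 248 transpositions; sign(π) = (−1)^248 = +1.
Check: (17/257) = +1 by Zolotarev.

+1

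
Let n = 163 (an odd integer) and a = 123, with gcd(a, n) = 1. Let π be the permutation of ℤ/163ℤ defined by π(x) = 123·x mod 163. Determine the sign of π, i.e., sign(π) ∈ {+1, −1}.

-1

Orbit of 30 under x↦123x: [30, 104, 78, 140, 105, 38, 110]… (length divides ord_163(123)).
π_123 has 10 disjoint cycles with lengths [18, 18, 18, 18, 18, 18, 18, 18, 18, 1] on {0,…,162}.
Σ(ℓ_i−1) = 163−10 = 153; sign = (−1)^153 = -1.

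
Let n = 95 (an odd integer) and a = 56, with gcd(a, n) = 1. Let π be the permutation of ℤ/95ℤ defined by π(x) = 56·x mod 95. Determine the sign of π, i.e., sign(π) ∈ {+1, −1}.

-1

Orbit of 56 under x↦56x: [56, 1]… (length divides ord_95(56)).
Cycle type of π: 2×45 + 1×5; total 50 cycles.
n − c = 95 − 50 = 45; sign = (−1)^45 = -1.
Via Zolotarev, sign(π_{56}) = (56|95) = -1.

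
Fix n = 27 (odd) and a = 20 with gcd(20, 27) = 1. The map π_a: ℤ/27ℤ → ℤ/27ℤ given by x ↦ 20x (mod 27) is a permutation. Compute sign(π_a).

-1

Orbit of 26 under x↦20x: [26, 7, 5, 19, 2, 13, 17]… (length divides ord_27(20)).
4 cycles of lengths [18, 6, 2, 1].
27 − 4 = 23 transpositions; sign(π) = (−1)^23 = -1.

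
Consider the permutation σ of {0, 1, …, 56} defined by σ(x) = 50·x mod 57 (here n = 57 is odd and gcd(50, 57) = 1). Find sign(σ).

Start at x=8: 8 → 1 → 50 → 49 → 56 → 7 → 8 (one orbit).
11 cycles of lengths [6, 6, 6, 6, 6, 6, 6, 6, 6, 2, 1].
With 11 cycles on 57 points, sign = (−1)^{57−11} = +1.
(50|57)_J = +1 (Zolotarev's lemma cross-check).

+1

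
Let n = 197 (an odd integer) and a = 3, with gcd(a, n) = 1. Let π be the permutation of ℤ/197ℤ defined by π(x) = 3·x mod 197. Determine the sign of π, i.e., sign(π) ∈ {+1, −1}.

-1

Start at x=15: 15 → 45 → 135 → 11 → 33 → 99 → 100 → … (one orbit).
The orbit structure of x ↦ 3x mod 197: 2 orbits of sizes [196, 1].
Σ(ℓ_i−1) = 197−2 = 195; sign = (−1)^195 = -1.
The Jacobi symbol (3|197) = -1 (Zolotarev) agrees.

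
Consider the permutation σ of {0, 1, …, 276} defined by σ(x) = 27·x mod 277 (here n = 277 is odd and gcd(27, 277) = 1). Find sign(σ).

+1

Trace 213: π^k(213) = [213, 211, 157, 84, 52, 19, 236] for k=0..6.
13 cycles of lengths [23, 23, 23, 23, 23, 23, 23, 23, 23, 23, 23, 23, 1].
277 − 13 = 264 transpositions; sign(π) = (−1)^264 = +1.
Zolotarev: (27|277) = +1, matching the cycle-count sign.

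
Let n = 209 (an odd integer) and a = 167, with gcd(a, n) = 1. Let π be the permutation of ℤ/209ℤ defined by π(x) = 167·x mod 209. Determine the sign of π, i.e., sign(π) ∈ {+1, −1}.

Orbit of 20 under x↦167x: [20, 205, 168, 50, 199, 2, 125]… (length divides ord_209(167)).
5 cycles of lengths [90, 90, 18, 10, 1].
n − c = 209 − 5 = 204; sign = (−1)^204 = +1.
Zolotarev: (167|209) = +1, matching the cycle-count sign.

+1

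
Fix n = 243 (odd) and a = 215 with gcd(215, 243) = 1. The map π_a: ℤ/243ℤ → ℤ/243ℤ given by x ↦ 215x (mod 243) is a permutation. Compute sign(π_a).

-1

Trace 242: π^k(242) = [242, 28, 188, 82, 134, 136, 80] for k=0..6.
Decompose π into cycles: lengths [18, 18, 18, 18, 18, 18, 18, 18, 18, 6, 6, 6, 6, 6, 6, 6, 6, 6, 2, 2, 2, 2, 2, 2, 2, 2, 2, 2, 2, 2, 2, 1] (32 cycles, including the fixed point 0).
32 cycles on 243: each ℓ→(−1)^(ℓ−1), product (−1)^211 = -1.
Zolotarev: (215|243) = -1, matching the cycle-count sign.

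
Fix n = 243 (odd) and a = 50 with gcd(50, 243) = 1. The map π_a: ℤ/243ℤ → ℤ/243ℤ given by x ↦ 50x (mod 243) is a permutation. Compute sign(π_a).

Trace 5: π^k(5) = [5, 7, 107, 4, 200, 37, 149] for k=0..6.
π_50 has 6 disjoint cycles with lengths [162, 54, 18, 6, 2, 1] on {0,…,242}.
sign(π) = (−1)^{n − #cycles} = (−1)^{243−6} = (−1)^237 = -1.
(50|243)_J = -1 (Zolotarev's lemma cross-check).

-1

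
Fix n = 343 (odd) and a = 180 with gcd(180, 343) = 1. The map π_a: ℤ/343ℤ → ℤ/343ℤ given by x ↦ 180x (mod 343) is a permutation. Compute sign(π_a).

-1

Orbit of 74 under x↦180x: [74, 286, 30, 255, 281, 159, 151]… (length divides ord_343(180)).
Decompose π into cycles: lengths [294, 42, 6, 1] (4 cycles, including the fixed point 0).
4 cycles on 343: each ℓ→(−1)^(ℓ−1), product (−1)^339 = -1.
The Jacobi symbol (180|343) = -1 (Zolotarev) agrees.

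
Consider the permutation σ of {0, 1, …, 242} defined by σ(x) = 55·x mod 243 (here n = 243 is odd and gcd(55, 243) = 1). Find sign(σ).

Trace 28: π^k(28) = [28, 82, 136, 190, 1, 55, 109] for k=0..6.
The orbit structure of x ↦ 55x mod 243: 63 orbits of sizes [9, 9, 9, 9, 9, 9, 9, 9, 9, 9, 9, 9, 9, 9, 9, 9, 9, 9, 3, 3, 3, 3, 3, 3, 3, 3, 3, 3, 3, 3, 3, 3, 3, 3, 3, 3, 1, 1, 1, 1, 1, 1, 1, 1, 1, 1, 1, 1, 1, 1, 1, 1, 1, 1, 1, 1, 1, 1, 1, 1, 1, 1, 1].
243 − 63 = 180 transpositions; sign(π) = (−1)^180 = +1.
Zolotarev: (55|243) = +1, matching the cycle-count sign.

+1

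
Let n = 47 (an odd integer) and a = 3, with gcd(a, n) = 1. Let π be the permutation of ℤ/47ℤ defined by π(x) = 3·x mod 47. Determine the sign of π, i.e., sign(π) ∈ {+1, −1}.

Trace 6: π^k(6) = [6, 18, 7, 21, 16, 1, 3] for k=0..6.
The orbit structure of x ↦ 3x mod 47: 3 orbits of sizes [23, 23, 1].
sign(π) = (−1)^{n − #cycles} = (−1)^{47−3} = (−1)^44 = +1.
Zolotarev: (3|47) = +1, matching the cycle-count sign.

+1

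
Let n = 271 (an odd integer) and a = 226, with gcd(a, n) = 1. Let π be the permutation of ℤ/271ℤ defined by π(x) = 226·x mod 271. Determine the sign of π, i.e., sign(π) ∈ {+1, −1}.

-1

Trace 118: π^k(118) = [118, 110, 199, 259, 269, 90, 15] for k=0..6.
Decompose π into cycles: lengths [270, 1] (2 cycles, including the fixed point 0).
n − c = 271 − 2 = 269; sign = (−1)^269 = -1.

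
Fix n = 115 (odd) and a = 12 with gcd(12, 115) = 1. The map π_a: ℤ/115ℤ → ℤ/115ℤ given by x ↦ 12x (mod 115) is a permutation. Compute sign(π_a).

Trace 36: π^k(36) = [36, 87, 9, 108, 31, 27, 94] for k=0..6.
6 cycles of lengths [44, 44, 11, 11, 4, 1].
With 6 cycles on 115 points, sign = (−1)^{115−6} = -1.
(12|115)_J = -1 (Zolotarev's lemma cross-check).

-1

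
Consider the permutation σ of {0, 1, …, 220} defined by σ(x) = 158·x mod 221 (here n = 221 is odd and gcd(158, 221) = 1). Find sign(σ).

+1

Orbit of 122 under x↦158x: [122, 49, 7, 1, 158, 212, 125]… (length divides ord_221(158)).
π_158 has 7 disjoint cycles with lengths [48, 48, 48, 48, 16, 12, 1] on {0,…,220}.
With 7 cycles on 221 points, sign = (−1)^{221−7} = +1.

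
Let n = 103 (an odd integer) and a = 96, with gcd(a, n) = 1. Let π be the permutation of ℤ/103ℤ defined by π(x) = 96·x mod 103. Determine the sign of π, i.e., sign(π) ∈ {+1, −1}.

Orbit of 84 under x↦96x: [84, 30, 99, 28, 10, 33, 78]… (length divides ord_103(96)).
π_96 has 2 disjoint cycles with lengths [102, 1] on {0,…,102}.
n − c = 103 − 2 = 101; sign = (−1)^101 = -1.

-1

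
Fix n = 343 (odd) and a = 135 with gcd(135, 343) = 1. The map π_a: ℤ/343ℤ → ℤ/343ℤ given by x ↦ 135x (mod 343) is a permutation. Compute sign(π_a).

Trace 135: π^k(135) = [135, 46, 36, 58, 284, 267, 30] for k=0..6.
Cycle lengths of π_135 on ℤ/343ℤ: [147, 147, 21, 21, 3, 3, 1]; 7 cycles in total.
n − c = 343 − 7 = 336; sign = (−1)^336 = +1.

+1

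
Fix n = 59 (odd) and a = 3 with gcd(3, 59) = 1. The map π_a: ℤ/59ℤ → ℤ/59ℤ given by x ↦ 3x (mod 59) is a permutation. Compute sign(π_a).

+1

Orbit of 45 under x↦3x: [45, 17, 51, 35, 46, 20, 1]… (length divides ord_59(3)).
Decompose π into cycles: lengths [29, 29, 1] (3 cycles, including the fixed point 0).
59 − 3 = 56 transpositions; sign(π) = (−1)^56 = +1.
(3|59)_J = +1 (Zolotarev's lemma cross-check).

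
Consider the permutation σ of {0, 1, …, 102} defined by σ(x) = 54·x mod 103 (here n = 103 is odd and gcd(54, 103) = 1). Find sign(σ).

-1

Trace 11: π^k(11) = [11, 79, 43, 56, 37, 41, 51] for k=0..6.
The orbit structure of x ↦ 54x mod 103: 2 orbits of sizes [102, 1].
103 − 2 = 101 transpositions; sign(π) = (−1)^101 = -1.
Via Zolotarev, sign(π_{54}) = (54|103) = -1.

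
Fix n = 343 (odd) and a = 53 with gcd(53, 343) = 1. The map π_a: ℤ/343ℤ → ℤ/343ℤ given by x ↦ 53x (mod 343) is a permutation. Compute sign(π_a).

Orbit of 319 under x↦53x: [319, 100, 155, 326, 128, 267, 88]… (length divides ord_343(53)).
7 cycles of lengths [147, 147, 21, 21, 3, 3, 1].
sign(π) = (−1)^{n − #cycles} = (−1)^{343−7} = (−1)^336 = +1.
(53|343)_J = +1 (Zolotarev's lemma cross-check).

+1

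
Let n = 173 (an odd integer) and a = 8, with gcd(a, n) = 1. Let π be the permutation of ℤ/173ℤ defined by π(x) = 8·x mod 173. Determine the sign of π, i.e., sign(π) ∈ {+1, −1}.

-1

Orbit of 34 under x↦8x: [34, 99, 100, 108, 172, 165, 109]… (length divides ord_173(8)).
Decompose π into cycles: lengths [172, 1] (2 cycles, including the fixed point 0).
Σ(ℓ_i−1) = 173−2 = 171; sign = (−1)^171 = -1.
(8|173)_J = -1 (Zolotarev's lemma cross-check).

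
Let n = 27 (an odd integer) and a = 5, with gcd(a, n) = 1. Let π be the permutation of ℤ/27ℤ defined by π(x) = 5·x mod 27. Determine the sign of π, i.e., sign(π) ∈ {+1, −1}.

-1

Start at x=14: 14 → 16 → 26 → 22 → 2 → 10 → 23 → … (one orbit).
π_5 has 4 disjoint cycles with lengths [18, 6, 2, 1] on {0,…,26}.
4 cycles on 27: each ℓ→(−1)^(ℓ−1), product (−1)^23 = -1.
Check: (5/27) = -1 by Zolotarev.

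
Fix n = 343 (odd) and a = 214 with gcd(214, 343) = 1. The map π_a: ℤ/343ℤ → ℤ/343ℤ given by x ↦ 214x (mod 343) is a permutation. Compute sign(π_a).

+1

Trace 246: π^k(246) = [246, 165, 324, 50, 67, 275, 197] for k=0..6.
The orbit structure of x ↦ 214x mod 343: 31 orbits of sizes [21, 21, 21, 21, 21, 21, 21, 21, 21, 21, 21, 21, 21, 21, 3, 3, 3, 3, 3, 3, 3, 3, 3, 3, 3, 3, 3, 3, 3, 3, 1].
With 31 cycles on 343 points, sign = (−1)^{343−31} = +1.
The Jacobi symbol (214|343) = +1 (Zolotarev) agrees.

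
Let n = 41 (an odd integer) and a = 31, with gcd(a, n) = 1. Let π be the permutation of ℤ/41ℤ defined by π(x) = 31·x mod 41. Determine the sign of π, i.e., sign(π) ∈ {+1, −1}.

+1

Orbit of 40 under x↦31x: [40, 10, 23, 16, 4, 1, 31]… (length divides ord_41(31)).
5 cycles of lengths [10, 10, 10, 10, 1].
41 − 5 = 36 transpositions; sign(π) = (−1)^36 = +1.
Via Zolotarev, sign(π_{31}) = (31|41) = +1.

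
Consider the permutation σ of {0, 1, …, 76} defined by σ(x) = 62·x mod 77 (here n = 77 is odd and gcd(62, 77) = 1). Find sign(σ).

+1

Orbit of 1 under x↦62x: [1, 62, 71, 13, 36, 76, 15]… (length divides ord_77(62)).
π_62 has 11 disjoint cycles with lengths [10, 10, 10, 10, 10, 10, 10, 2, 2, 2, 1] on {0,…,76}.
With 11 cycles on 77 points, sign = (−1)^{77−11} = +1.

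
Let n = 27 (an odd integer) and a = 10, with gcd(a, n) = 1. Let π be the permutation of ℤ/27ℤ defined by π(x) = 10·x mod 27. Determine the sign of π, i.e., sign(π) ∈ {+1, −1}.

+1

Orbit of 10 under x↦10x: [10, 19, 1]… (length divides ord_27(10)).
Decompose π into cycles: lengths [3, 3, 3, 3, 3, 3, 1, 1, 1, 1, 1, 1, 1, 1, 1] (15 cycles, including the fixed point 0).
sign(π) = (−1)^{n − #cycles} = (−1)^{27−15} = (−1)^12 = +1.
Via Zolotarev, sign(π_{10}) = (10|27) = +1.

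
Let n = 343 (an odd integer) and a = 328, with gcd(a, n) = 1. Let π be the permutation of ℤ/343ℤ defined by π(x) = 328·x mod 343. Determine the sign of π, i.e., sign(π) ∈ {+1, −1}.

Trace 97: π^k(97) = [97, 260, 216, 190, 237, 218, 160] for k=0..6.
The orbit structure of x ↦ 328x mod 343: 10 orbits of sizes [98, 98, 98, 14, 14, 14, 2, 2, 2, 1].
343 − 10 = 333 transpositions; sign(π) = (−1)^333 = -1.

-1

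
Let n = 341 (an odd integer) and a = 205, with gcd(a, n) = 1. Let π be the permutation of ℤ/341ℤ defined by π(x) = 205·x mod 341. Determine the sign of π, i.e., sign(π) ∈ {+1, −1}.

-1

Trace 200: π^k(200) = [200, 80, 32, 81, 237, 163, 338] for k=0..6.
Decompose π into cycles: lengths [30, 30, 30, 30, 30, 30, 30, 30, 30, 30, 15, 15, 10, 1] (14 cycles, including the fixed point 0).
341 − 14 = 327 transpositions; sign(π) = (−1)^327 = -1.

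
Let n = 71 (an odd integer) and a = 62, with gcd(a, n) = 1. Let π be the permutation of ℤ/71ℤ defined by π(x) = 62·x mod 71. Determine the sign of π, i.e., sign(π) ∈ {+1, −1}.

Trace 19: π^k(19) = [19, 42, 48, 65, 54, 11, 43] for k=0..6.
Cycle lengths of π_62 on ℤ/71ℤ: [70, 1]; 2 cycles in total.
n − c = 71 − 2 = 69; sign = (−1)^69 = -1.
The Jacobi symbol (62|71) = -1 (Zolotarev) agrees.

-1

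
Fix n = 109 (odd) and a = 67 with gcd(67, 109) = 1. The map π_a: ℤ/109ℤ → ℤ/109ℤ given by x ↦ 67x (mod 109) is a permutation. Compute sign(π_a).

Orbit of 63 under x↦67x: [63, 79, 61, 54, 21, 99, 93]… (length divides ord_109(67)).
π_67 has 2 disjoint cycles with lengths [108, 1] on {0,…,108}.
n − c = 109 − 2 = 107; sign = (−1)^107 = -1.
(67|109)_J = -1 (Zolotarev's lemma cross-check).

-1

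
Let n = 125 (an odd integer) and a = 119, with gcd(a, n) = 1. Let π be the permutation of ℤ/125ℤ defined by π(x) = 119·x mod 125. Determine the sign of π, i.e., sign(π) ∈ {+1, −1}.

+1

Start at x=86: 86 → 109 → 96 → 49 → 81 → 14 → 41 → … (one orbit).
Cycle lengths of π_119 on ℤ/125ℤ: [50, 50, 10, 10, 2, 2, 1]; 7 cycles in total.
sign(π) = (−1)^{n − #cycles} = (−1)^{125−7} = (−1)^118 = +1.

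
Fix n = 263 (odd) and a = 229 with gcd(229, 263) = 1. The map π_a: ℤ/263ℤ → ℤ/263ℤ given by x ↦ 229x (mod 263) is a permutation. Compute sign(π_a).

Orbit of 173 under x↦229x: [173, 167, 108, 10, 186, 251, 145]… (length divides ord_263(229)).
The orbit structure of x ↦ 229x mod 263: 2 orbits of sizes [262, 1].
sign(π) = (−1)^{n − #cycles} = (−1)^{263−2} = (−1)^261 = -1.
Zolotarev: (229|263) = -1, matching the cycle-count sign.

-1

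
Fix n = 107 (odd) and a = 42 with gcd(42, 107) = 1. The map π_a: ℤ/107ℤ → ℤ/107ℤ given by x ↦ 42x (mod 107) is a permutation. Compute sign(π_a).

+1

Start at x=89: 89 → 100 → 27 → 64 → 13 → 11 → 34 → … (one orbit).
3 cycles of lengths [53, 53, 1].
n − c = 107 − 3 = 104; sign = (−1)^104 = +1.
Zolotarev: (42|107) = +1, matching the cycle-count sign.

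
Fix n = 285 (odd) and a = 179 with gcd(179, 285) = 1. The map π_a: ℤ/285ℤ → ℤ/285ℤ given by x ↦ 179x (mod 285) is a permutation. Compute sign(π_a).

+1

Trace 106: π^k(106) = [106, 164, 1, 179, 121, 284] for k=0..5.
Decompose π into cycles: lengths [6, 6, 6, 6, 6, 6, 6, 6, 6, 6, 6, 6, 6, 6, 6, 6, 6, 6, 6, 6, 6, 6, 6, 6, 6, 6, 6, 6, 6, 6, 6, 6, 6, 6, 6, 6, 6, 6, 6, 6, 6, 6, 6, 6, 6, 2, 2, 2, 2, 2, 2, 2, 1] (53 cycles, including the fixed point 0).
Σ(ℓ_i−1) = 285−53 = 232; sign = (−1)^232 = +1.
Zolotarev: (179|285) = +1, matching the cycle-count sign.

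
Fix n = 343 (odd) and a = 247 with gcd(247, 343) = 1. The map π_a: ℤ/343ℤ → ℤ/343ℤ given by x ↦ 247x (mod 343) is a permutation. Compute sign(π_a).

+1

Start at x=312: 312 → 232 → 23 → 193 → 337 → 233 → 270 → … (one orbit).
Decompose π into cycles: lengths [147, 147, 21, 21, 3, 3, 1] (7 cycles, including the fixed point 0).
n − c = 343 − 7 = 336; sign = (−1)^336 = +1.
Zolotarev: (247|343) = +1, matching the cycle-count sign.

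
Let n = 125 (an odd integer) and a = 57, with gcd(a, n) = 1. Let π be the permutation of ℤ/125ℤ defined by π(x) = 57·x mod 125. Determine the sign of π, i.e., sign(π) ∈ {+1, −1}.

-1

Trace 1: π^k(1) = [1, 57, 124, 68] for k=0..3.
32 cycles of lengths [4, 4, 4, 4, 4, 4, 4, 4, 4, 4, 4, 4, 4, 4, 4, 4, 4, 4, 4, 4, 4, 4, 4, 4, 4, 4, 4, 4, 4, 4, 4, 1].
n − c = 125 − 32 = 93; sign = (−1)^93 = -1.
Via Zolotarev, sign(π_{57}) = (57|125) = -1.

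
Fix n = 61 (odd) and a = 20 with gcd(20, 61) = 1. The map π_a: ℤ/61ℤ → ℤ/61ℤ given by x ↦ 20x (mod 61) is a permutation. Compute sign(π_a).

Start at x=9: 9 → 58 → 1 → 20 → 34 → 9 (one orbit).
The orbit structure of x ↦ 20x mod 61: 13 orbits of sizes [5, 5, 5, 5, 5, 5, 5, 5, 5, 5, 5, 5, 1].
Σ(ℓ_i−1) = 61−13 = 48; sign = (−1)^48 = +1.
The Jacobi symbol (20|61) = +1 (Zolotarev) agrees.

+1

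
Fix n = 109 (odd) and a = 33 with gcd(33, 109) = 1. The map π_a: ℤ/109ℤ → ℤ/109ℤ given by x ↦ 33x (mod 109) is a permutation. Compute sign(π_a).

-1

Trace 33: π^k(33) = [33, 108, 76, 1] for k=0..3.
π_33 has 28 disjoint cycles with lengths [4, 4, 4, 4, 4, 4, 4, 4, 4, 4, 4, 4, 4, 4, 4, 4, 4, 4, 4, 4, 4, 4, 4, 4, 4, 4, 4, 1] on {0,…,108}.
Σ(ℓ_i−1) = 109−28 = 81; sign = (−1)^81 = -1.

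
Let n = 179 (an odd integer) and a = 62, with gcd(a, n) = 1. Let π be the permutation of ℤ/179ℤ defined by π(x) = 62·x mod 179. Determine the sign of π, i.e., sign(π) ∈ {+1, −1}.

Trace 123: π^k(123) = [123, 108, 73, 51, 119, 39, 91] for k=0..6.
Cycle lengths of π_62 on ℤ/179ℤ: [178, 1]; 2 cycles in total.
n − c = 179 − 2 = 177; sign = (−1)^177 = -1.
(62|179)_J = -1 (Zolotarev's lemma cross-check).

-1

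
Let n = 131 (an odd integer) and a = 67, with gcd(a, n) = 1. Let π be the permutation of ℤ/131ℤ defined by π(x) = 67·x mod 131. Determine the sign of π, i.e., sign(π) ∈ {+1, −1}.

-1

Orbit of 53 under x↦67x: [53, 14, 21, 97, 80, 120, 49]… (length divides ord_131(67)).
Cycle lengths of π_67 on ℤ/131ℤ: [130, 1]; 2 cycles in total.
n − c = 131 − 2 = 129; sign = (−1)^129 = -1.
Zolotarev: (67|131) = -1, matching the cycle-count sign.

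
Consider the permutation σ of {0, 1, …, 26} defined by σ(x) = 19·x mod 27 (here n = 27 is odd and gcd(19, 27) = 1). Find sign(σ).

+1

Start at x=1: 1 → 19 → 10 → 1 (one orbit).
Decompose π into cycles: lengths [3, 3, 3, 3, 3, 3, 1, 1, 1, 1, 1, 1, 1, 1, 1] (15 cycles, including the fixed point 0).
n − c = 27 − 15 = 12; sign = (−1)^12 = +1.
The Jacobi symbol (19|27) = +1 (Zolotarev) agrees.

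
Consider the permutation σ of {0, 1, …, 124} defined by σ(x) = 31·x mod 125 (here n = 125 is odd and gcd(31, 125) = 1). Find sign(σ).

Orbit of 21 under x↦31x: [21, 26, 56, 111, 66, 46, 51]… (length divides ord_125(31)).
π_31 has 13 disjoint cycles with lengths [25, 25, 25, 25, 5, 5, 5, 5, 1, 1, 1, 1, 1] on {0,…,124}.
sign(π) = (−1)^{n − #cycles} = (−1)^{125−13} = (−1)^112 = +1.
Via Zolotarev, sign(π_{31}) = (31|125) = +1.

+1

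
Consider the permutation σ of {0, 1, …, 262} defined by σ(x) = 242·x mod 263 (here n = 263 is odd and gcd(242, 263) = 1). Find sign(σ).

Start at x=12: 12 → 11 → 32 → 117 → 173 → 49 → 23 → … (one orbit).
3 cycles of lengths [131, 131, 1].
With 3 cycles on 263 points, sign = (−1)^{263−3} = +1.
Check: (242/263) = +1 by Zolotarev.

+1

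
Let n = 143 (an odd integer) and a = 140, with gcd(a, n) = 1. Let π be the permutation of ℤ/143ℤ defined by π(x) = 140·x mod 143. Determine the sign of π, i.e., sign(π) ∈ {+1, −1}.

-1

Orbit of 3 under x↦140x: [3, 134, 27, 62, 100, 129, 42]… (length divides ord_143(140)).
π_140 has 8 disjoint cycles with lengths [30, 30, 30, 30, 10, 6, 6, 1] on {0,…,142}.
Σ(ℓ_i−1) = 143−8 = 135; sign = (−1)^135 = -1.
Zolotarev: (140|143) = -1, matching the cycle-count sign.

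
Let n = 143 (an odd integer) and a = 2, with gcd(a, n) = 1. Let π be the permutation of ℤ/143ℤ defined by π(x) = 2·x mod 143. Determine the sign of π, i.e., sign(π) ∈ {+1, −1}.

+1

Trace 98: π^k(98) = [98, 53, 106, 69, 138, 133, 123] for k=0..6.
Cycle type of π: 60×2 + 12 + 10 + 1; total 5 cycles.
5 cycles on 143: each ℓ→(−1)^(ℓ−1), product (−1)^138 = +1.
Zolotarev: (2|143) = +1, matching the cycle-count sign.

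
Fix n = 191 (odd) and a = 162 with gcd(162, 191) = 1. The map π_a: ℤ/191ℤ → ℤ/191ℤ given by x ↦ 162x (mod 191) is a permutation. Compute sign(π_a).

+1

Orbit of 136 under x↦162x: [136, 67, 158, 2, 133, 154, 118]… (length divides ord_191(162)).
Cycle type of π: 95×2 + 1; total 3 cycles.
With 3 cycles on 191 points, sign = (−1)^{191−3} = +1.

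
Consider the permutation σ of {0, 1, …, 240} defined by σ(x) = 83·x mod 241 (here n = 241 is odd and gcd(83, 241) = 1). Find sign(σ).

+1

Trace 118: π^k(118) = [118, 154, 9, 24, 64, 10, 107] for k=0..6.
Cycle lengths of π_83 on ℤ/241ℤ: [60, 60, 60, 60, 1]; 5 cycles in total.
With 5 cycles on 241 points, sign = (−1)^{241−5} = +1.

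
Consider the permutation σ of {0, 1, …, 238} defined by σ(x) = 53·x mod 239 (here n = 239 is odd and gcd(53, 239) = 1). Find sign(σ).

-1

Orbit of 177 under x↦53x: [177, 60, 73, 45, 234, 213, 56]… (length divides ord_239(53)).
π_53 has 2 disjoint cycles with lengths [238, 1] on {0,…,238}.
239 − 2 = 237 transpositions; sign(π) = (−1)^237 = -1.
The Jacobi symbol (53|239) = -1 (Zolotarev) agrees.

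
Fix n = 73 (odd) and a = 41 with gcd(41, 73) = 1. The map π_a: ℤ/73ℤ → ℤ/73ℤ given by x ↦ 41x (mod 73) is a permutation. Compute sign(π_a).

Trace 57: π^k(57) = [57, 1, 41, 2, 9, 4, 18] for k=0..6.
5 cycles of lengths [18, 18, 18, 18, 1].
With 5 cycles on 73 points, sign = (−1)^{73−5} = +1.
Check: (41/73) = +1 by Zolotarev.

+1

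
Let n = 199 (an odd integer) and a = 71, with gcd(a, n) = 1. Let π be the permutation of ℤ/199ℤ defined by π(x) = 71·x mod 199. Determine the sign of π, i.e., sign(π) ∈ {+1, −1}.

-1

Start at x=113: 113 → 63 → 95 → 178 → 101 → 7 → 99 → … (one orbit).
π_71 has 2 disjoint cycles with lengths [198, 1] on {0,…,198}.
Σ(ℓ_i−1) = 199−2 = 197; sign = (−1)^197 = -1.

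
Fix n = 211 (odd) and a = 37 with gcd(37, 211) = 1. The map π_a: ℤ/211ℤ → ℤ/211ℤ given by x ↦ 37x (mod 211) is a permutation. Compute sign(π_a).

+1

Trace 20: π^k(20) = [20, 107, 161, 49, 125, 194, 4] for k=0..6.
3 cycles of lengths [105, 105, 1].
211 − 3 = 208 transpositions; sign(π) = (−1)^208 = +1.
Check: (37/211) = +1 by Zolotarev.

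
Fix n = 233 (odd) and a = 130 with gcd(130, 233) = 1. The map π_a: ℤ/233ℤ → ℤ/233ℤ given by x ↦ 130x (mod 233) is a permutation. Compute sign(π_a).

Trace 117: π^k(117) = [117, 65, 62, 138, 232, 103, 109] for k=0..6.
2 cycles of lengths [232, 1].
With 2 cycles on 233 points, sign = (−1)^{233−2} = -1.

-1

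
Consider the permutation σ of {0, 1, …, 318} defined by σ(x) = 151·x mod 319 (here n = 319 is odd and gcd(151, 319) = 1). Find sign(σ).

Start at x=260: 260 → 23 → 283 → 306 → 270 → 257 → 208 → … (one orbit).
The orbit structure of x ↦ 151x mod 319: 8 orbits of sizes [70, 70, 70, 70, 14, 14, 10, 1].
With 8 cycles on 319 points, sign = (−1)^{319−8} = -1.

-1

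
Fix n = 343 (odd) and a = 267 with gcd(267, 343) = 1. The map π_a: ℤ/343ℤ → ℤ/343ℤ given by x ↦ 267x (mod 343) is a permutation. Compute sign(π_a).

+1

Orbit of 302 under x↦267x: [302, 29, 197, 120, 141, 260, 134]… (length divides ord_343(267)).
π_267 has 19 disjoint cycles with lengths [49, 49, 49, 49, 49, 49, 7, 7, 7, 7, 7, 7, 1, 1, 1, 1, 1, 1, 1] on {0,…,342}.
19 cycles on 343: each ℓ→(−1)^(ℓ−1), product (−1)^324 = +1.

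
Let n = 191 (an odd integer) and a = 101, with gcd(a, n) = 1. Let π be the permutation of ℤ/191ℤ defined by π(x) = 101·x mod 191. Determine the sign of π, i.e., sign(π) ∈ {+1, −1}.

-1

Trace 121: π^k(121) = [121, 188, 79, 148, 50, 84, 80] for k=0..6.
The orbit structure of x ↦ 101x mod 191: 2 orbits of sizes [190, 1].
n − c = 191 − 2 = 189; sign = (−1)^189 = -1.
Via Zolotarev, sign(π_{101}) = (101|191) = -1.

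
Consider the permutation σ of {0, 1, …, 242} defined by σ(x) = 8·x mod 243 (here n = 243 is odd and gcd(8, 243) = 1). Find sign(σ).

Trace 116: π^k(116) = [116, 199, 134, 100, 71, 82, 170] for k=0..6.
Cycle type of π: 54×3 + 18×3 + 6×3 + 2×4 + 1; total 14 cycles.
sign(π) = (−1)^{n − #cycles} = (−1)^{243−14} = (−1)^229 = -1.

-1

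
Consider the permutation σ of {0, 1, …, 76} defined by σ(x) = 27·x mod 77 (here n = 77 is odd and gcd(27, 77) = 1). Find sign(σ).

-1

Trace 69: π^k(69) = [69, 15, 20, 1, 27, 36, 48] for k=0..6.
12 cycles of lengths [10, 10, 10, 10, 10, 10, 5, 5, 2, 2, 2, 1].
n − c = 77 − 12 = 65; sign = (−1)^65 = -1.
Check: (27/77) = -1 by Zolotarev.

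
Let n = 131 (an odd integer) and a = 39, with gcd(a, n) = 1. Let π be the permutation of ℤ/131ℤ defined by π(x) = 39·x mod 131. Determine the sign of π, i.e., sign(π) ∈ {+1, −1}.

+1

Trace 99: π^k(99) = [99, 62, 60, 113, 84, 1, 39] for k=0..6.
π_39 has 11 disjoint cycles with lengths [13, 13, 13, 13, 13, 13, 13, 13, 13, 13, 1] on {0,…,130}.
n − c = 131 − 11 = 120; sign = (−1)^120 = +1.
Check: (39/131) = +1 by Zolotarev.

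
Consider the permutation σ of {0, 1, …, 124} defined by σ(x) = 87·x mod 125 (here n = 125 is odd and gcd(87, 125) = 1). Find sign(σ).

Orbit of 24 under x↦87x: [24, 88, 31, 72, 14, 93, 91]… (length divides ord_125(87)).
Decompose π into cycles: lengths [100, 20, 4, 1] (4 cycles, including the fixed point 0).
With 4 cycles on 125 points, sign = (−1)^{125−4} = -1.

-1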